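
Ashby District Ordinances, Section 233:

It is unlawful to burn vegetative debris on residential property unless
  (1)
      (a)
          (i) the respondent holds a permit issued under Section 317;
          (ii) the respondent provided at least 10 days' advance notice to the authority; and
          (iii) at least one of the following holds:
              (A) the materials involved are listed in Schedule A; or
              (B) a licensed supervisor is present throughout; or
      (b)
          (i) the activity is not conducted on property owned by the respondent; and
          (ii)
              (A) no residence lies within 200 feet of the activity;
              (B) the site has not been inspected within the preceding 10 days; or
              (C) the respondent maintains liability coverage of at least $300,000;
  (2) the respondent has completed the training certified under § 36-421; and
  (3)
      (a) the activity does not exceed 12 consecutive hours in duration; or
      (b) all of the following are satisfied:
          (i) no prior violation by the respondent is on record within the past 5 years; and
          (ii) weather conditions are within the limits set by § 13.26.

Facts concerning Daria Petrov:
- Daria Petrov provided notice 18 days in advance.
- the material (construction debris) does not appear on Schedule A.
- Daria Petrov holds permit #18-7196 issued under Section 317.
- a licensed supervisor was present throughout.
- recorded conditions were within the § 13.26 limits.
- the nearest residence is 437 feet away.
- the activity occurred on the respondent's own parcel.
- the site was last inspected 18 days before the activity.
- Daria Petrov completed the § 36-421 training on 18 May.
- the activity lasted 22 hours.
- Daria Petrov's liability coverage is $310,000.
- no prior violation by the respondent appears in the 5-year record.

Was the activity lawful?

Yes — lawful.

(i) holds permit — met.
(ii) ≥10 days' notice — met.
(A) Schedule A material — fails.
(B) supervisor present — holds.
(iii) = F OR T = true.
(a): T AND T AND T → true.
(i) not (own property) — not met.
(A) no residence in 200 ft — satisfied.
(B) not (site inspected) — met.
(C) coverage ≥ $300,000 — satisfied.
(ii) = T OR T OR T = true.
(b): F AND T → false.
So (1) is satisfied (T OR F).
(2) training certified — holds.
(a) ≤ 12 hrs duration — not met.
(i) no prior violation — satisfied.
(ii) weather ok — holds.
(b) = T AND T = true.
(3): F OR T → true.
So Overall is satisfied (T AND T AND T).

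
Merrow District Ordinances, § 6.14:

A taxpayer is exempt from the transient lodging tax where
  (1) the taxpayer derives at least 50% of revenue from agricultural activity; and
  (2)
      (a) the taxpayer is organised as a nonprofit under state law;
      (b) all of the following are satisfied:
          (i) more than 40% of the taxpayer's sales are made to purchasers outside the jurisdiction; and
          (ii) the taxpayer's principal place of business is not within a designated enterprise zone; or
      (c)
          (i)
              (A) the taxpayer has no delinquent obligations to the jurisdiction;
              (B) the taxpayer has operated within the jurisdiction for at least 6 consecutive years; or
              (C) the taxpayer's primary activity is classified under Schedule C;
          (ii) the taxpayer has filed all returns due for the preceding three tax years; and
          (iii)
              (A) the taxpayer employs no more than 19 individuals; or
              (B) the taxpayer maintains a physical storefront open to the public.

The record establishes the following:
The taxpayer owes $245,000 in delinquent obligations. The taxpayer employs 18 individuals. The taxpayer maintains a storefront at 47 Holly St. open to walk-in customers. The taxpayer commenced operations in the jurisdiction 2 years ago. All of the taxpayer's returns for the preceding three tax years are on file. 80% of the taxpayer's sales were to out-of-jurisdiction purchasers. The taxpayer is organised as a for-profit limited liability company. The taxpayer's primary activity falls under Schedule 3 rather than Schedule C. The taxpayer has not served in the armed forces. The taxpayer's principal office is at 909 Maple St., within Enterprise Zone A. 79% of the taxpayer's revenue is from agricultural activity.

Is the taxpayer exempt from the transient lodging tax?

(1) ≥50% agricultural — holds.
(a) nonprofit — fails.
(i) >40% out-of-jur. sales — satisfied.
(ii) not (in enterprise zone) — not met.
So (b) is not satisfied (T AND F).
(A) no delinquency — fails.
(B) ≥ 6 yrs in jurisdiction — not met.
(C) Schedule C activity — fails.
So (i) is not satisfied (F OR F OR F).
(ii) returns current — met.
(A) ≤ 19 employees — met.
(B) has storefront — satisfied.
(iii): T OR T → true.
So (c) is not satisfied (F AND T AND T).
So (2) is not satisfied (F OR F OR F).
Overall = T AND F = false.

No — not exempt.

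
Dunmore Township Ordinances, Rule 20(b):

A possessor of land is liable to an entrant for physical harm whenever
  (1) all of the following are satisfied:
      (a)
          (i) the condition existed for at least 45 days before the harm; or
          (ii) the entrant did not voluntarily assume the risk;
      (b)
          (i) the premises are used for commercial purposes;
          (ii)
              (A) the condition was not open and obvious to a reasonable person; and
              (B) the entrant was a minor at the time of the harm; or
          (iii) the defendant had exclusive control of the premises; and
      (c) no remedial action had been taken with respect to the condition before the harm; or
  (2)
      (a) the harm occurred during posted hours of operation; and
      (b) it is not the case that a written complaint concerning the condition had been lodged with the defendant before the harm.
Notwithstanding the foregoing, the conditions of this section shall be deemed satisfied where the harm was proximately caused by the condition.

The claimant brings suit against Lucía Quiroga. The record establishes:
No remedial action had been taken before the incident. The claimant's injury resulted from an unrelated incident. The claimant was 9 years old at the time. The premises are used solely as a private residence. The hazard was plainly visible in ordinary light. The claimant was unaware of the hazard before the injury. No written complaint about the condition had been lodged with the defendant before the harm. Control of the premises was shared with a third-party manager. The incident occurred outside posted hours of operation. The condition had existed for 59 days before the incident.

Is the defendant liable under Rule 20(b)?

No — not liable.

(i) condition ≥45 days old — holds.
(ii) no assumed risk — satisfied.
(a) = T OR T = true.
(i) commercial use — not met.
(A) not open/obvious — fails.
(B) entrant a minor — holds.
(ii): F AND T → false.
(iii) exclusive control — not met.
So (b) is not satisfied (F OR F OR F).
(c) no remedial action — satisfied.
(1): T AND F AND T → false.
(a) during posted hours — not met.
(b) not (complaint lodged) — holds.
So (2) is not satisfied (F AND T).
Overall: F OR F → false.
Exception (proximate cause) — not satisfied.
Result: main false OR exception false → false.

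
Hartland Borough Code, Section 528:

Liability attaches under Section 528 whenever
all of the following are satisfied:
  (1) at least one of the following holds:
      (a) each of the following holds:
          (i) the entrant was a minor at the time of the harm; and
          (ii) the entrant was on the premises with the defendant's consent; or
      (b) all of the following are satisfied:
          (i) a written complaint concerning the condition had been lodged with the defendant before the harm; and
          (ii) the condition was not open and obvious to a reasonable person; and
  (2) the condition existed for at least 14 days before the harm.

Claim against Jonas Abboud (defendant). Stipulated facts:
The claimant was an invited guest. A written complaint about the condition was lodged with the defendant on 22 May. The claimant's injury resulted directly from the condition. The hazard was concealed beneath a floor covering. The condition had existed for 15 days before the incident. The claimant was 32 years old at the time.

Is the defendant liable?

(i) entrant a minor — not satisfied.
(ii) consent to enter — holds.
(a): F AND T → false.
(i) complaint lodged — holds.
(ii) not open/obvious — met.
(b) = T AND T = true.
(1): F OR T → true.
(2) condition ≥14 days old — met.
Overall = T AND T = true.

Yes — liable.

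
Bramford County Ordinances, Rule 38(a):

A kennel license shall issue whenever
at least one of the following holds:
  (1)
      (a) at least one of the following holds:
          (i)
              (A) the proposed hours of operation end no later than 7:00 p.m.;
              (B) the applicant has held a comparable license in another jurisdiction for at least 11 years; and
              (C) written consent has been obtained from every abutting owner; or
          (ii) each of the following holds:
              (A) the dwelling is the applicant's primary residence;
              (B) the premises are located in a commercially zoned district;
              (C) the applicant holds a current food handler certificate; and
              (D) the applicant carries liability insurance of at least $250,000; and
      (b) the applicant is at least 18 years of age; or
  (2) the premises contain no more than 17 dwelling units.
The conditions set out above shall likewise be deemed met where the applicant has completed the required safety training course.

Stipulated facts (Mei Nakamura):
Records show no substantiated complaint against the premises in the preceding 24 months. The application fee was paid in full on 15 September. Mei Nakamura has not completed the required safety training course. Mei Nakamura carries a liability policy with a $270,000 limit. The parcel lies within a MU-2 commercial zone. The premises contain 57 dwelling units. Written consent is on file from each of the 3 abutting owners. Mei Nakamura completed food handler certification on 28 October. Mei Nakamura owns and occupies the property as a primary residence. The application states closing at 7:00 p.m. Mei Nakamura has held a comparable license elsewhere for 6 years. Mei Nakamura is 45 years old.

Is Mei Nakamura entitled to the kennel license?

(A) closes by 7 p.m. — met.
(B) prior license ≥ 11 yr — not satisfied.
(C) all abutters consent — satisfied.
(i): T AND F AND T → false.
(A) primary residence — met.
(B) commercially zoned — met.
(C) food handler cert. — satisfied.
(D) insurance ≥ $250,000 — holds.
(ii): T AND T AND T AND T → true.
(a) = F OR T = true.
(b) age ≥ 18 — satisfied.
(1): T AND T → true.
(2) ≤ 17 units — not met.
So Overall is satisfied (T OR F).
Exception (safety training) — not satisfied.
Result: main true OR exception false → true.

Yes — granted.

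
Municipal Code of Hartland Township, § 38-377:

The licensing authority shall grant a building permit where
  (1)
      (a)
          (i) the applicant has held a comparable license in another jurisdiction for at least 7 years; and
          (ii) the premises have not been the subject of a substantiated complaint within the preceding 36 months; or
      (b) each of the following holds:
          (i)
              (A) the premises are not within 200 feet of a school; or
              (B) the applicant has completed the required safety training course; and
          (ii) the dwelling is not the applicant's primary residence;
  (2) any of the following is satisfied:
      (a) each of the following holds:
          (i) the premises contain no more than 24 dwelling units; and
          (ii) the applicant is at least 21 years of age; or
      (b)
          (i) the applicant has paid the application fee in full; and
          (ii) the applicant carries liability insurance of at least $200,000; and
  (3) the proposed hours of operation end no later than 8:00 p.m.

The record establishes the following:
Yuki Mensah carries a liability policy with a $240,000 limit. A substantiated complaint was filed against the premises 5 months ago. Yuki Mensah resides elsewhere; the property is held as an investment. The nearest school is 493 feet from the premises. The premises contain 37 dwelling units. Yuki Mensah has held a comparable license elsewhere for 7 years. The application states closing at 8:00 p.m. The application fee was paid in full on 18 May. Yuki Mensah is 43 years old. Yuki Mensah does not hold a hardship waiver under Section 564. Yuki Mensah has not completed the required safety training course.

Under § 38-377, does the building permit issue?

(i) prior license ≥ 7 yr — holds.
(ii) no complaint in 36 mo. — not met.
(a) = T AND F = false.
(A) ≥200 ft from school — satisfied.
(B) safety training — not met.
(i) = T OR F = true.
(ii) not (primary residence) — satisfied.
So (b) is satisfied (T AND T).
(1) = F OR T = true.
(i) ≤ 24 units — not met.
(ii) age ≥ 21 — met.
So (a) is not satisfied (F AND T).
(i) fee paid — satisfied.
(ii) insurance ≥ $200,000 — satisfied.
So (b) is satisfied (T AND T).
(2): F OR T → true.
(3) closes by 8 p.m. — holds.
So Overall is satisfied (T AND T AND T).

Yes — granted.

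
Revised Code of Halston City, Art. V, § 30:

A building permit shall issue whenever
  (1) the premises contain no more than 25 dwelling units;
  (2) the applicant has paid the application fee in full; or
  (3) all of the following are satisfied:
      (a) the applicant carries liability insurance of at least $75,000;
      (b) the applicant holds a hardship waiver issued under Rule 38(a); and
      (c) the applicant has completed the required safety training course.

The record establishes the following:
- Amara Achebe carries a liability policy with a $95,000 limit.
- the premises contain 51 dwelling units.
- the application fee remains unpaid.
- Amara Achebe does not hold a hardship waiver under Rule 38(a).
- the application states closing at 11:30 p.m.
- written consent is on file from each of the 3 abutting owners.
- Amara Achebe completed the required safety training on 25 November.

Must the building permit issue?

(1) ≤ 25 units — fails.
(2) fee paid — not met.
(a) insurance ≥ $75,000 — satisfied.
(b) hardship waiver — not satisfied.
(c) safety training — met.
(3): T AND F AND T → false.
So Overall is not satisfied (F OR F OR F).

No — denied.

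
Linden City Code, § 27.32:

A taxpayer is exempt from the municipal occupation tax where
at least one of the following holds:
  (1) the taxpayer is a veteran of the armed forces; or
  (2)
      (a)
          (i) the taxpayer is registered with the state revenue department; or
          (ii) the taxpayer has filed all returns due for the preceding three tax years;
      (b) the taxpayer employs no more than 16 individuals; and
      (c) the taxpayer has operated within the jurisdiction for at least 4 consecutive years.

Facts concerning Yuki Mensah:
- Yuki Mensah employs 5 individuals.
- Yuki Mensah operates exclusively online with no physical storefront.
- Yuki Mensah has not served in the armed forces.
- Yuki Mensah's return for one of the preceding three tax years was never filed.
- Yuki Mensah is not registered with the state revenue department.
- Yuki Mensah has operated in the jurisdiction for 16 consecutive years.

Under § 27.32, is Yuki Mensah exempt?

No — not exempt.

(1) veteran — not met.
(i) state-registered — not satisfied.
(ii) returns current — not met.
(a) = F OR F = false.
(b) ≤ 16 employees — met.
(c) ≥ 4 yrs in jurisdiction — satisfied.
So (2) is not satisfied (F AND T AND T).
So Overall is not satisfied (F OR F).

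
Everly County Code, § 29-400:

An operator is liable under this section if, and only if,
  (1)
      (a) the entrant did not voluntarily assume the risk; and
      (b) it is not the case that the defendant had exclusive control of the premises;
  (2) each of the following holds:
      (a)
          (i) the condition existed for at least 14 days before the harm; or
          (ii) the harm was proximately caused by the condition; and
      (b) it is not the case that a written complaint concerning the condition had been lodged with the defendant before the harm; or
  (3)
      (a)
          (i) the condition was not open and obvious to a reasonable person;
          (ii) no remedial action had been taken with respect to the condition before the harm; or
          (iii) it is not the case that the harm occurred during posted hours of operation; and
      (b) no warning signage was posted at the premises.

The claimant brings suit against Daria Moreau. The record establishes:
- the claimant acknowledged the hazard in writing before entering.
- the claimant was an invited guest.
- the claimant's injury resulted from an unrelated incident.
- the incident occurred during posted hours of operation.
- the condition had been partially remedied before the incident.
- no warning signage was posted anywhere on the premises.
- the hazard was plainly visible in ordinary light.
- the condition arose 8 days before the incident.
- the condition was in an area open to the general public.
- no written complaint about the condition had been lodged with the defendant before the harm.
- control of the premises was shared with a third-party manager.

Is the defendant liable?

(a) no assumed risk — not satisfied.
(b) not (exclusive control) — met.
So (1) is not satisfied (F AND T).
(i) condition ≥14 days old — not met.
(ii) proximate cause — fails.
(a): F OR F → false.
(b) not (complaint lodged) — met.
(2): F AND T → false.
(i) not open/obvious — not met.
(ii) no remedial action — fails.
(iii) not (during posted hours) — not met.
(a): F OR F OR F → false.
(b) no signage posted — holds.
(3) = F AND T = false.
Overall = F OR F OR F = false.

No — not liable.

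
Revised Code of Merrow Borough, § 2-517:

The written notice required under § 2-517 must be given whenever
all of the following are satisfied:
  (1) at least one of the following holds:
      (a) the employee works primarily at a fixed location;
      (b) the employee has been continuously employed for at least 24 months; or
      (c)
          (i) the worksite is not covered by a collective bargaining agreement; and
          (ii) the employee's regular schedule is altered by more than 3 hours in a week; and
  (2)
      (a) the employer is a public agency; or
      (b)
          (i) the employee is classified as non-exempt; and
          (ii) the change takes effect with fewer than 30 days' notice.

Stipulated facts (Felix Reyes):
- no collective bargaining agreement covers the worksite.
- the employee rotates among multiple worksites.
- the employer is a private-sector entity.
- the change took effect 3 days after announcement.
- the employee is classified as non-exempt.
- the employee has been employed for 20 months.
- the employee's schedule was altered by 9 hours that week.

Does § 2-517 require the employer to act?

(a) fixed location — not met.
(b) tenure ≥ 24 mo. — not satisfied.
(i) no CBA — holds.
(ii) schedule shift > 3h — met.
So (c) is satisfied (T AND T).
(1) = F OR F OR T = true.
(a) public agency — not satisfied.
(i) non-exempt — satisfied.
(ii) < 30 days' notice — met.
(b): T AND T → true.
(2): F OR T → true.
Overall: T AND T → true.

Yes — required.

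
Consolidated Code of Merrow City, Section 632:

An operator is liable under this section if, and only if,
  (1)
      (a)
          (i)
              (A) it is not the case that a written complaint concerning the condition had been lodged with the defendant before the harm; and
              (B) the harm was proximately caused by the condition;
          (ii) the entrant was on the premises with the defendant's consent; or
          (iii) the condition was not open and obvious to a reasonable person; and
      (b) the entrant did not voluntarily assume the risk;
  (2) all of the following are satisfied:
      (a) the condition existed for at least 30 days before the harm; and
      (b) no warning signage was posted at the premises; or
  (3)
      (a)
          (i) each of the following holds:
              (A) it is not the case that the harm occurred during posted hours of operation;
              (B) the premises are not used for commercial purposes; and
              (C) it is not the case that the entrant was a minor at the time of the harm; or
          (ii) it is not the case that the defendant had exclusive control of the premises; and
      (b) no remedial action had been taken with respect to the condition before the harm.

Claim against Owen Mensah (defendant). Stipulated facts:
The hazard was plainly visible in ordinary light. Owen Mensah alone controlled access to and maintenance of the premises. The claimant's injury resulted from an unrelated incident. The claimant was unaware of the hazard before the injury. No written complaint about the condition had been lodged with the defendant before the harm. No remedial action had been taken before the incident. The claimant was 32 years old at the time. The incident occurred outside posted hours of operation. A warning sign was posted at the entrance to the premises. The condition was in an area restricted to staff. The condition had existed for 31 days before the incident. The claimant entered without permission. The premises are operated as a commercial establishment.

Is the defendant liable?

(A) not (complaint lodged) — satisfied.
(B) proximate cause — not satisfied.
So (i) is not satisfied (T AND F).
(ii) consent to enter — not satisfied.
(iii) not open/obvious — not met.
(a): F OR F OR F → false.
(b) no assumed risk — met.
(1) = F AND T = false.
(a) condition ≥30 days old — holds.
(b) no signage posted — fails.
(2) = T AND F = false.
(A) not (during posted hours) — satisfied.
(B) not (commercial use) — fails.
(C) not (entrant a minor) — met.
(i): T AND F AND T → false.
(ii) not (exclusive control) — fails.
(a) = F OR F = false.
(b) no remedial action — met.
(3): F AND T → false.
So Overall is not satisfied (F OR F OR F).

No — not liable.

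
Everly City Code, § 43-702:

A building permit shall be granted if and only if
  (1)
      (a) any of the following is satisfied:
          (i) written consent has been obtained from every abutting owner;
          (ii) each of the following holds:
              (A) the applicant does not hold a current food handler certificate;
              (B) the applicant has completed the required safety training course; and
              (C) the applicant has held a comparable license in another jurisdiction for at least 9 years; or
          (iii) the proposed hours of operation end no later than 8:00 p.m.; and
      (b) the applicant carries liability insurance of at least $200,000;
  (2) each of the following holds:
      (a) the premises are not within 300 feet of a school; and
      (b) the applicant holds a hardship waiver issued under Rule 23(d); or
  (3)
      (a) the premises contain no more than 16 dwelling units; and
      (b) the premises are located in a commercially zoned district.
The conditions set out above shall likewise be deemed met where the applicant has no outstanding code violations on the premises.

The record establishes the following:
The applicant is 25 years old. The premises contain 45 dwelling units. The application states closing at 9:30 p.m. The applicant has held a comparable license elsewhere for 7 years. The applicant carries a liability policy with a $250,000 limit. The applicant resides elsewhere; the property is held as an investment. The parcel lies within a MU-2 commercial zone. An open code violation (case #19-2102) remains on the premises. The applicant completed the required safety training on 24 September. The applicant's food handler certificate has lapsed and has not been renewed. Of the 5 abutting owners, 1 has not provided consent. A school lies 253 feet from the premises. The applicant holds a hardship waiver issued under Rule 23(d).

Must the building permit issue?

No — denied.

(i) all abutters consent — not met.
(A) not (food handler cert.) — holds.
(B) safety training — satisfied.
(C) prior license ≥ 9 yr — fails.
(ii): T AND T AND F → false.
(iii) closes by 8 p.m. — not satisfied.
(a) = F OR F OR F = false.
(b) insurance ≥ $200,000 — holds.
So (1) is not satisfied (F AND T).
(a) ≥300 ft from school — fails.
(b) hardship waiver — satisfied.
(2) = F AND T = false.
(a) ≤ 16 units — not satisfied.
(b) commercially zoned — satisfied.
So (3) is not satisfied (F AND T).
Overall = F OR F OR F = false.
Exception (no code violations) — not satisfied.
Result: main false OR exception false → false.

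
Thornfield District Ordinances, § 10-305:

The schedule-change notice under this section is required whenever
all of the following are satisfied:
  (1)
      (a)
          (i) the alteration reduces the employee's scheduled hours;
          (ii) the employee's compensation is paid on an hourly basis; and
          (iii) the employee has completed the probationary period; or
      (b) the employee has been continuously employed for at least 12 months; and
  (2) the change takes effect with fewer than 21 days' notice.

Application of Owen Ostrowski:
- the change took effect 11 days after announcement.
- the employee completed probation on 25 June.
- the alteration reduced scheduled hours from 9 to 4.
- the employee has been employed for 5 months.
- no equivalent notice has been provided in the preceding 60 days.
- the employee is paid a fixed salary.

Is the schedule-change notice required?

(i) hours reduced — satisfied.
(ii) hourly-paid — not met.
(iii) past probation — satisfied.
(a) = T AND F AND T = false.
(b) tenure ≥ 12 mo. — fails.
(1) = F OR F = false.
(2) < 21 days' notice — met.
Overall = F AND T = false.

No — not required.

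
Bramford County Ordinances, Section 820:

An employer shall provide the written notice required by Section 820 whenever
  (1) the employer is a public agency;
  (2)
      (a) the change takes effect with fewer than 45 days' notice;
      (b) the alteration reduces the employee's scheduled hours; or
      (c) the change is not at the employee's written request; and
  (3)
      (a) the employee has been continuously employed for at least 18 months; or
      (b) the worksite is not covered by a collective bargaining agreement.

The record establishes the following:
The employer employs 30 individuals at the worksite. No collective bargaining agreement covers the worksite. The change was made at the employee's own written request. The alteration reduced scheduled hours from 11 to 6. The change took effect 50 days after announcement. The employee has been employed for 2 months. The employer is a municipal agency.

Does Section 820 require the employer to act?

(1) public agency — satisfied.
(a) < 45 days' notice — fails.
(b) hours reduced — met.
(c) not employee-requested — fails.
(2): F OR T OR F → true.
(a) tenure ≥ 18 mo. — fails.
(b) no CBA — holds.
So (3) is satisfied (F OR T).
So Overall is satisfied (T AND T AND T).

Yes — required.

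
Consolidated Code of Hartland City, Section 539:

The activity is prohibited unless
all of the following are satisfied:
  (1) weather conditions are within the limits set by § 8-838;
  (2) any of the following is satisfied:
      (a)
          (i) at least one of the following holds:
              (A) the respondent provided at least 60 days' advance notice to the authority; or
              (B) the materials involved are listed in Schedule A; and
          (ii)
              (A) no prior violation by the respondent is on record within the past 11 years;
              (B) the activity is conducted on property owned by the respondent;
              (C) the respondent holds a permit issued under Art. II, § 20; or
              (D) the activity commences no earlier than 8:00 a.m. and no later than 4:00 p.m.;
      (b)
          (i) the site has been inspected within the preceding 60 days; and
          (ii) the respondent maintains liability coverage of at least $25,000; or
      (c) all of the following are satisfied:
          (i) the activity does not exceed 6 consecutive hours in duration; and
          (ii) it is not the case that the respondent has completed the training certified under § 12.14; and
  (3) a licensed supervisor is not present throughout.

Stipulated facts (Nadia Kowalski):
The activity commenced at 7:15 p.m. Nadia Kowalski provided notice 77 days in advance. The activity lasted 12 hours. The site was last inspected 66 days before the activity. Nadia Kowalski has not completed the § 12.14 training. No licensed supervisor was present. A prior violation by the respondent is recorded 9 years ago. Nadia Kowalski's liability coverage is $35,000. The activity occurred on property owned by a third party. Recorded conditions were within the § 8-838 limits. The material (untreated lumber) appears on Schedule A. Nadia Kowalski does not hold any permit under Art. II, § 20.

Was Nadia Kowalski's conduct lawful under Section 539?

(1) weather ok — satisfied.
(A) ≥60 days' notice — satisfied.
(B) Schedule A material — met.
(i): T OR T → true.
(A) no prior violation — fails.
(B) own property — fails.
(C) holds permit — fails.
(D) start within hours — not satisfied.
(ii) = F OR F OR F OR F = false.
So (a) is not satisfied (T AND F).
(i) site inspected — fails.
(ii) coverage ≥ $25,000 — satisfied.
(b) = F AND T = false.
(i) ≤ 6 hrs duration — fails.
(ii) not (training certified) — satisfied.
So (c) is not satisfied (F AND T).
So (2) is not satisfied (F OR F OR F).
(3) not (supervisor present) — holds.
Overall = T AND F AND T = false.

No — unlawful.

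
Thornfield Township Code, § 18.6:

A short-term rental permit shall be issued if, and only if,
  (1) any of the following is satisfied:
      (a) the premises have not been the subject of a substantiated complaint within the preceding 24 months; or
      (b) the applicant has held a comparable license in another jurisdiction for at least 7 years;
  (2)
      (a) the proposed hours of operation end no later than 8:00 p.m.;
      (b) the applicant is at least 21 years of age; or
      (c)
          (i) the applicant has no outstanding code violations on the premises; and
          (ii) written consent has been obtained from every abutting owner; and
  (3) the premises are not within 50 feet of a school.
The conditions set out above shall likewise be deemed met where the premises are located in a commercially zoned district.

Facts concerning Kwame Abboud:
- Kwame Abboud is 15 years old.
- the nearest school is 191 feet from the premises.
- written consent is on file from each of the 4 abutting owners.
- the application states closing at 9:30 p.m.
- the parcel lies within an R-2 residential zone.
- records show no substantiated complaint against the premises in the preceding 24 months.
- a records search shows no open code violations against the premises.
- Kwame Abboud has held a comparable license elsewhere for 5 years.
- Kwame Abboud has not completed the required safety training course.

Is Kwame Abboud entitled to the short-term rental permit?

(a) no complaint in 24 mo. — holds.
(b) prior license ≥ 7 yr — not met.
(1) = T OR F = true.
(a) closes by 8 p.m. — not satisfied.
(b) age ≥ 21 — not met.
(i) no code violations — met.
(ii) all abutters consent — met.
(c): T AND T → true.
(2): F OR F OR T → true.
(3) ≥50 ft from school — holds.
Overall: T AND T AND T → true.
Exception (commercially zoned) — not satisfied.
Result: main true OR exception false → true.

Yes — granted.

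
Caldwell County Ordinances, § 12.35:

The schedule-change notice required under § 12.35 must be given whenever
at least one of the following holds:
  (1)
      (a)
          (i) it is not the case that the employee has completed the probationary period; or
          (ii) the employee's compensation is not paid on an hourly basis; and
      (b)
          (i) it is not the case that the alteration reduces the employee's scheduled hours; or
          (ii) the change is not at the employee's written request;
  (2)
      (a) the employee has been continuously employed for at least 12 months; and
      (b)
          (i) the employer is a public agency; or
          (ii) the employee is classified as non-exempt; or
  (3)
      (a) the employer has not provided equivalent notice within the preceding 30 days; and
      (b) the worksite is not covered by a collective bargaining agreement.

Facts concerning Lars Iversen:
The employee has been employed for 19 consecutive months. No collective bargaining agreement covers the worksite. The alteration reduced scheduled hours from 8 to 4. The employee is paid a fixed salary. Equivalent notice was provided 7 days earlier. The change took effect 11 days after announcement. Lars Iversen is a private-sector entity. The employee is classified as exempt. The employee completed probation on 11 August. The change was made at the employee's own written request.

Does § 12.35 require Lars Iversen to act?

(i) not (past probation) — not met.
(ii) not (hourly-paid) — met.
So (a) is satisfied (F OR T).
(i) not (hours reduced) — fails.
(ii) not employee-requested — not satisfied.
So (b) is not satisfied (F OR F).
(1): T AND F → false.
(a) tenure ≥ 12 mo. — met.
(i) public agency — not met.
(ii) non-exempt — not satisfied.
(b): F OR F → false.
(2): T AND F → false.
(a) no recent notice — fails.
(b) no CBA — satisfied.
So (3) is not satisfied (F AND T).
So Overall is not satisfied (F OR F OR F).

No — not required.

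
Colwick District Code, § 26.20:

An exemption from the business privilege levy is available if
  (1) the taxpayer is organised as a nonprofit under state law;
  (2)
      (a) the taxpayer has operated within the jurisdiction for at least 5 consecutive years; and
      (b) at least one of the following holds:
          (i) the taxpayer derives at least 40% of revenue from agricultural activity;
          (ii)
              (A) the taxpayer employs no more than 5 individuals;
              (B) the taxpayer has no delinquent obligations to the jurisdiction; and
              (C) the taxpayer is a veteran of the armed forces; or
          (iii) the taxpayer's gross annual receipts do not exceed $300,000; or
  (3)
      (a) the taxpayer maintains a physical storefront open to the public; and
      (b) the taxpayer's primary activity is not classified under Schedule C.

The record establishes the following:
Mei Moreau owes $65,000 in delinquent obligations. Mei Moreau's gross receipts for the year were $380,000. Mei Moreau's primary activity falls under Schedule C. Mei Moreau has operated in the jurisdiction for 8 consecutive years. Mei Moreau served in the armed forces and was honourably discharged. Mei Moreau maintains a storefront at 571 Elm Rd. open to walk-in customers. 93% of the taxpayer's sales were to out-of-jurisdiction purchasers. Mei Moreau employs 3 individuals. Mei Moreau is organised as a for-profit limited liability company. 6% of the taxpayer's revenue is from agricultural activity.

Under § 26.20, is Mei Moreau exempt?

(1) nonprofit — not met.
(a) ≥ 5 yrs in jurisdiction — met.
(i) ≥40% agricultural — not met.
(A) ≤ 5 employees — satisfied.
(B) no delinquency — not satisfied.
(C) veteran — holds.
So (ii) is not satisfied (T AND F AND T).
(iii) receipts ≤ $300,000 — fails.
(b): F OR F OR F → false.
So (2) is not satisfied (T AND F).
(a) has storefront — holds.
(b) not (Schedule C activity) — not met.
(3): T AND F → false.
Overall = F OR F OR F = false.

No — not exempt.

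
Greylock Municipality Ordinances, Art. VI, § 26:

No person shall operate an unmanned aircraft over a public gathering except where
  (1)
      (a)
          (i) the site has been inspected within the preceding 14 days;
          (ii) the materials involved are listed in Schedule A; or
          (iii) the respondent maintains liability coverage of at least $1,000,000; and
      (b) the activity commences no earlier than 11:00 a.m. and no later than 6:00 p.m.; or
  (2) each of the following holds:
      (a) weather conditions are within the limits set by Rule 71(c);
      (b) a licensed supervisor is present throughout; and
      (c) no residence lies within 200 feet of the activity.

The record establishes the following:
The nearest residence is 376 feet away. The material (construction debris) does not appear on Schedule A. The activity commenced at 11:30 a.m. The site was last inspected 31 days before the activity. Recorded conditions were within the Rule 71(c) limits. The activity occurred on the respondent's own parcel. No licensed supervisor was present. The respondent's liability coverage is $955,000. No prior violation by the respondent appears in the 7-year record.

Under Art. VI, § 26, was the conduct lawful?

No — unlawful.

(i) site inspected — not met.
(ii) Schedule A material — not met.
(iii) coverage ≥ $1,000,000 — not satisfied.
(a) = F OR F OR F = false.
(b) start within hours — holds.
(1): F AND T → false.
(a) weather ok — met.
(b) supervisor present — fails.
(c) no residence in 200 ft — satisfied.
(2) = T AND F AND T = false.
So Overall is not satisfied (F OR F).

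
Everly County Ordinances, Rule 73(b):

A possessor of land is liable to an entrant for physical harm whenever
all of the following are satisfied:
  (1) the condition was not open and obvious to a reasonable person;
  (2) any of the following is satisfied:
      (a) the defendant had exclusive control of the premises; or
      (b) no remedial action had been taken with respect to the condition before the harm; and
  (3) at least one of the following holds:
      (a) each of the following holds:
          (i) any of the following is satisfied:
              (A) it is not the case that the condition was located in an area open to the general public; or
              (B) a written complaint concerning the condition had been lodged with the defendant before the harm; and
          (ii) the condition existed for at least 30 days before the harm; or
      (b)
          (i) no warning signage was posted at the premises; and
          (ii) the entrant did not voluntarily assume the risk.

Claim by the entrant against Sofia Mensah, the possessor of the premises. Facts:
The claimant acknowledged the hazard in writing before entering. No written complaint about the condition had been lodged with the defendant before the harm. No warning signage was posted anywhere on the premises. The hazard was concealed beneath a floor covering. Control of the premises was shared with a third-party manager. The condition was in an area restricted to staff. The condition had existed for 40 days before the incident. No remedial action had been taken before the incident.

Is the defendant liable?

Yes — liable.

(1) not open/obvious — holds.
(a) exclusive control — not met.
(b) no remedial action — met.
(2): F OR T → true.
(A) not (public area) — holds.
(B) complaint lodged — not satisfied.
So (i) is satisfied (T OR F).
(ii) condition ≥30 days old — holds.
So (a) is satisfied (T AND T).
(i) no signage posted — holds.
(ii) no assumed risk — not satisfied.
So (b) is not satisfied (T AND F).
(3): T OR F → true.
Overall: T AND T AND T → true.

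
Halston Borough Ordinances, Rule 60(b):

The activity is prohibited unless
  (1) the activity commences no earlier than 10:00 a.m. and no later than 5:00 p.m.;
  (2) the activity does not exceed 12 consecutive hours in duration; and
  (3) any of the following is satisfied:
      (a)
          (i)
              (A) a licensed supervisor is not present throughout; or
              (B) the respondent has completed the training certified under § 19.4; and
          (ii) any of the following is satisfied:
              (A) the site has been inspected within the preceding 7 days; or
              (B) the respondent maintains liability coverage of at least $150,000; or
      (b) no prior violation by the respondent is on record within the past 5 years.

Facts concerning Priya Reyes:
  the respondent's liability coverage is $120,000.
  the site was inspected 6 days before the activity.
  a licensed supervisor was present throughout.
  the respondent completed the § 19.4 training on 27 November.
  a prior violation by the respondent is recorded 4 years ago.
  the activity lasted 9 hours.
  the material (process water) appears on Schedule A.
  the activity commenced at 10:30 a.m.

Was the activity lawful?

(1) start within hours — satisfied.
(2) ≤ 12 hrs duration — met.
(A) not (supervisor present) — not met.
(B) training certified — satisfied.
(i): F OR T → true.
(A) site inspected — met.
(B) coverage ≥ $150,000 — not met.
(ii): T OR F → true.
(a): T AND T → true.
(b) no prior violation — not met.
(3): T OR F → true.
So Overall is satisfied (T AND T AND T).

Yes — lawful.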